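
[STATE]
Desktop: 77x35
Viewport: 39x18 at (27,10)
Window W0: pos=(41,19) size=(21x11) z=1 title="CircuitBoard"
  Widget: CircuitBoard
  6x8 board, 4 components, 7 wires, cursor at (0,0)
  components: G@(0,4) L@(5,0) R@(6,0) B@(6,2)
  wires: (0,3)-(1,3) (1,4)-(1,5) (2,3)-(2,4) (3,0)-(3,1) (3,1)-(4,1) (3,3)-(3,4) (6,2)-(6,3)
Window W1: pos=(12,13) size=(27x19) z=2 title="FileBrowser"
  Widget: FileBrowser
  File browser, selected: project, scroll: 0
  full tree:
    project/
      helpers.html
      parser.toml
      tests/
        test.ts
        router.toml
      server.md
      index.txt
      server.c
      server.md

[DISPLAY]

                                       
                                       
                                       
━━━━━━━━━━━┓                           
           ┃                           
───────────┨                           
           ┃                           
ml         ┃                           
l          ┃                           
           ┃  ┏━━━━━━━━━━━━━━━━━━━┓    
           ┃  ┃ CircuitBoard      ┃    
           ┃  ┠───────────────────┨    
           ┃  ┃   0 1 2 3 4 5     ┃    
           ┃  ┃0  [.]          ·  ┃    
           ┃  ┃                │  ┃    
           ┃  ┃1               ·  ┃    
           ┃  ┃                   ┃    
           ┃  ┃2               · ─┃    


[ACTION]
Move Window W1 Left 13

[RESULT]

                                       
                                       
                                       
                                       
                                       
                                       
                                       
                                       
                                       
              ┏━━━━━━━━━━━━━━━━━━━┓    
              ┃ CircuitBoard      ┃    
              ┠───────────────────┨    
              ┃   0 1 2 3 4 5     ┃    
              ┃0  [.]          ·  ┃    
              ┃                │  ┃    
              ┃1               ·  ┃    
              ┃                   ┃    
              ┃2               · ─┃    


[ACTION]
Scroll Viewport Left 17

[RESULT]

                                       
                                       
                                       
━━━━━━━━━━━━━━━━┓                      
ser             ┃                      
────────────────┨                      
ject/           ┃                      
rs.html         ┃                      
r.toml          ┃                      
ests/           ┃              ┏━━━━━━━
r.md            ┃              ┃ Circui
.txt            ┃              ┠───────
r.c             ┃              ┃   0 1 
r.md            ┃              ┃0  [.] 
                ┃              ┃       
                ┃              ┃1      
                ┃              ┃       
                ┃              ┃2      


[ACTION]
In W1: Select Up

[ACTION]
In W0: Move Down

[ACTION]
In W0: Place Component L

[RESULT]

                                       
                                       
                                       
━━━━━━━━━━━━━━━━┓                      
ser             ┃                      
────────────────┨                      
ject/           ┃                      
rs.html         ┃                      
r.toml          ┃                      
ests/           ┃              ┏━━━━━━━
r.md            ┃              ┃ Circui
.txt            ┃              ┠───────
r.c             ┃              ┃   0 1 
r.md            ┃              ┃0      
                ┃              ┃       
                ┃              ┃1  [L] 
                ┃              ┃       
                ┃              ┃2      


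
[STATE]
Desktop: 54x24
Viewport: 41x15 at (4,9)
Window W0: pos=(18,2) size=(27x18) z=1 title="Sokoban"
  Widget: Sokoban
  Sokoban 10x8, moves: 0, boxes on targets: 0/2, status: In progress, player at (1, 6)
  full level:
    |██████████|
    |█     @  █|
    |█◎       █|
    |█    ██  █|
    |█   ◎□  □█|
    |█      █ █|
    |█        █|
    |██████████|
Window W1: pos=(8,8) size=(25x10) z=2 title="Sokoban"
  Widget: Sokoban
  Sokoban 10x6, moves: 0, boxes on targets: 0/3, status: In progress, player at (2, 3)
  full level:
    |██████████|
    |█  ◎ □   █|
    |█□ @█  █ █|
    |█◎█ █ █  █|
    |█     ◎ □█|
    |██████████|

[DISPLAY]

    ┃ Sokoban               ┃           ┃
    ┠───────────────────────┨           ┃
    ┃██████████             ┃           ┃
    ┃█  ◎ □   █             ┃           ┃
    ┃█□ @█  █ █             ┃           ┃
    ┃█◎█ █ █  █             ┃           ┃
    ┃█     ◎ □█             ┃           ┃
    ┃██████████             ┃           ┃
    ┗━━━━━━━━━━━━━━━━━━━━━━━┛           ┃
              ┃                         ┃
              ┗━━━━━━━━━━━━━━━━━━━━━━━━━┛
                                         
                                         
                                         
                                         


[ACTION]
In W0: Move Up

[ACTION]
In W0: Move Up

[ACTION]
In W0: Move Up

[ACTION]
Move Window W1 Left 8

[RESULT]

koban               ┃  □█               ┃
────────────────────┨ █ █               ┃
███████             ┃   █               ┃
◎ □   █             ┃████               ┃
@█  █ █             ┃ 0  0/2            ┃
 █ █  █             ┃                   ┃
   ◎ □█             ┃                   ┃
███████             ┃                   ┃
━━━━━━━━━━━━━━━━━━━━┛                   ┃
              ┃                         ┃
              ┗━━━━━━━━━━━━━━━━━━━━━━━━━┛
                                         
                                         
                                         
                                         


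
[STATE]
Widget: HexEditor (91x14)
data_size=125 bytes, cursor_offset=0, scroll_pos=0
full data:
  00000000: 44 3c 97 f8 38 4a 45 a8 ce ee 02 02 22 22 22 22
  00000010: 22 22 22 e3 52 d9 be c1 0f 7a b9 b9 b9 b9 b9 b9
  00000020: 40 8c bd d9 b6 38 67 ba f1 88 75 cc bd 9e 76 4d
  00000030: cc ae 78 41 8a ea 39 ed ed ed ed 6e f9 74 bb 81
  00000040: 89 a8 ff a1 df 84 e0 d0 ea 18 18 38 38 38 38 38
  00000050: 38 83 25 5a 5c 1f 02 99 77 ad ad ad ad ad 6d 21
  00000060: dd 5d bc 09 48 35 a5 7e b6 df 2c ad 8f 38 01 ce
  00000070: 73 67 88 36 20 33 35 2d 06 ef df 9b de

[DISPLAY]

00000000  44 3c 97 f8 38 4a 45 a8  ce ee 02 02 22 22 22 22  |D<..8JE.....""""|             
00000010  22 22 22 e3 52 d9 be c1  0f 7a b9 b9 b9 b9 b9 b9  |""".R....z......|             
00000020  40 8c bd d9 b6 38 67 ba  f1 88 75 cc bd 9e 76 4d  |@....8g...u...vM|             
00000030  cc ae 78 41 8a ea 39 ed  ed ed ed 6e f9 74 bb 81  |..xA..9....n.t..|             
00000040  89 a8 ff a1 df 84 e0 d0  ea 18 18 38 38 38 38 38  |...........88888|             
00000050  38 83 25 5a 5c 1f 02 99  77 ad ad ad ad ad 6d 21  |8.%Z\...w.....m!|             
00000060  dd 5d bc 09 48 35 a5 7e  b6 df 2c ad 8f 38 01 ce  |.]..H5.~..,..8..|             
00000070  73 67 88 36 20 33 35 2d  06 ef df 9b de           |sg.6 35-.....   |             
                                                                                           
                                                                                           
                                                                                           
                                                                                           
                                                                                           
                                                                                           


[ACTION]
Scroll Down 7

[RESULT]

00000070  73 67 88 36 20 33 35 2d  06 ef df 9b de           |sg.6 35-.....   |             
                                                                                           
                                                                                           
                                                                                           
                                                                                           
                                                                                           
                                                                                           
                                                                                           
                                                                                           
                                                                                           
                                                                                           
                                                                                           
                                                                                           
                                                                                           


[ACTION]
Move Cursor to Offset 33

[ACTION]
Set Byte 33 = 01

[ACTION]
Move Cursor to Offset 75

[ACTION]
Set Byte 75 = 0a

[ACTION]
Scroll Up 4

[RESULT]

00000030  cc ae 78 41 8a ea 39 ed  ed ed ed 6e f9 74 bb 81  |..xA..9....n.t..|             
00000040  89 a8 ff a1 df 84 e0 d0  ea 18 18 0A 38 38 38 38  |............8888|             
00000050  38 83 25 5a 5c 1f 02 99  77 ad ad ad ad ad 6d 21  |8.%Z\...w.....m!|             
00000060  dd 5d bc 09 48 35 a5 7e  b6 df 2c ad 8f 38 01 ce  |.]..H5.~..,..8..|             
00000070  73 67 88 36 20 33 35 2d  06 ef df 9b de           |sg.6 35-.....   |             
                                                                                           
                                                                                           
                                                                                           
                                                                                           
                                                                                           
                                                                                           
                                                                                           
                                                                                           
                                                                                           


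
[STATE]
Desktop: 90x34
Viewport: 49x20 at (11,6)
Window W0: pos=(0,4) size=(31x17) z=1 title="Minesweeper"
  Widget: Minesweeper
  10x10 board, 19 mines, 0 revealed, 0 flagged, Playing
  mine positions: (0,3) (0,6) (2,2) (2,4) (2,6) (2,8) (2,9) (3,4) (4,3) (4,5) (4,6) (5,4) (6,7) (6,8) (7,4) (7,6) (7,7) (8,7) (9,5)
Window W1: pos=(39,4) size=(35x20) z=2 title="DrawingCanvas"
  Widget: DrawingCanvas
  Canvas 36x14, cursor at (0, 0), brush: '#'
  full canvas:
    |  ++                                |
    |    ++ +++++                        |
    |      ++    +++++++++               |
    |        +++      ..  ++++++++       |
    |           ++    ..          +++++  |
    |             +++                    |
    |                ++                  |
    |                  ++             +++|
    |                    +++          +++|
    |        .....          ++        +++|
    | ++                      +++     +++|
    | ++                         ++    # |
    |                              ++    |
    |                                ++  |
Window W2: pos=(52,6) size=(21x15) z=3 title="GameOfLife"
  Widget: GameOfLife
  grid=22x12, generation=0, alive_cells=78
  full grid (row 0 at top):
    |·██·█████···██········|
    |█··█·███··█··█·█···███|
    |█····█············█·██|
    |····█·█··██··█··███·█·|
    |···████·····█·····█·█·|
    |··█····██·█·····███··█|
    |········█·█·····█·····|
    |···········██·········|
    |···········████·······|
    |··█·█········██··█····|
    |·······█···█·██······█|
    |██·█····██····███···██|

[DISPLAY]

───────────────────┨        ┠────────────┏━━━━━━━
                   ┃        ┃+ ++        ┃ GameOf
                   ┃        ┃    ++ +++++┠───────
                   ┃        ┃      ++    ┃Gen: 0 
                   ┃        ┃        +++ ┃··█·███
                   ┃        ┃           +┃····█··
                   ┃        ┃            ┃···█·█·
                   ┃        ┃            ┃··████·
                   ┃        ┃            ┃·█····█
                   ┃        ┃            ┃·······
                   ┃        ┃        ....┃·······
                   ┃        ┃ ++         ┃·······
                   ┃        ┃ ++         ┃·█·█···
                   ┃        ┃            ┃······█
━━━━━━━━━━━━━━━━━━━┛        ┃            ┗━━━━━━━
                            ┃                    
                            ┃                    
                            ┗━━━━━━━━━━━━━━━━━━━━
                                                 
                                                 


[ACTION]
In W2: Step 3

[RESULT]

───────────────────┨        ┠────────────┏━━━━━━━
                   ┃        ┃+ ++        ┃ GameOf
                   ┃        ┃    ++ +++++┠───────
                   ┃        ┃      ++    ┃Gen: 3 
                   ┃        ┃        +++ ┃·█·█··█
                   ┃        ┃           +┃·█·····
                   ┃        ┃            ┃···███·
                   ┃        ┃            ┃·█··█·█
                   ┃        ┃            ┃··██···
                   ┃        ┃            ┃···█···
                   ┃        ┃        ....┃·······
                   ┃        ┃ ++         ┃·······
                   ┃        ┃ ++         ┃·······
                   ┃        ┃            ┃███····
━━━━━━━━━━━━━━━━━━━┛        ┃            ┗━━━━━━━
                            ┃                    
                            ┃                    
                            ┗━━━━━━━━━━━━━━━━━━━━
                                                 
                                                 


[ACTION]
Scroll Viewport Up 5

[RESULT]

                                                 
                                                 
                                                 
━━━━━━━━━━━━━━━━━━━┓        ┏━━━━━━━━━━━━━━━━━━━━
er                 ┃        ┃ DrawingCanvas      
───────────────────┨        ┠────────────┏━━━━━━━
                   ┃        ┃+ ++        ┃ GameOf
                   ┃        ┃    ++ +++++┠───────
                   ┃        ┃      ++    ┃Gen: 3 
                   ┃        ┃        +++ ┃·█·█··█
                   ┃        ┃           +┃·█·····
                   ┃        ┃            ┃···███·
                   ┃        ┃            ┃·█··█·█
                   ┃        ┃            ┃··██···
                   ┃        ┃            ┃···█···
                   ┃        ┃        ....┃·······
                   ┃        ┃ ++         ┃·······
                   ┃        ┃ ++         ┃·······
                   ┃        ┃            ┃███····
━━━━━━━━━━━━━━━━━━━┛        ┃            ┗━━━━━━━


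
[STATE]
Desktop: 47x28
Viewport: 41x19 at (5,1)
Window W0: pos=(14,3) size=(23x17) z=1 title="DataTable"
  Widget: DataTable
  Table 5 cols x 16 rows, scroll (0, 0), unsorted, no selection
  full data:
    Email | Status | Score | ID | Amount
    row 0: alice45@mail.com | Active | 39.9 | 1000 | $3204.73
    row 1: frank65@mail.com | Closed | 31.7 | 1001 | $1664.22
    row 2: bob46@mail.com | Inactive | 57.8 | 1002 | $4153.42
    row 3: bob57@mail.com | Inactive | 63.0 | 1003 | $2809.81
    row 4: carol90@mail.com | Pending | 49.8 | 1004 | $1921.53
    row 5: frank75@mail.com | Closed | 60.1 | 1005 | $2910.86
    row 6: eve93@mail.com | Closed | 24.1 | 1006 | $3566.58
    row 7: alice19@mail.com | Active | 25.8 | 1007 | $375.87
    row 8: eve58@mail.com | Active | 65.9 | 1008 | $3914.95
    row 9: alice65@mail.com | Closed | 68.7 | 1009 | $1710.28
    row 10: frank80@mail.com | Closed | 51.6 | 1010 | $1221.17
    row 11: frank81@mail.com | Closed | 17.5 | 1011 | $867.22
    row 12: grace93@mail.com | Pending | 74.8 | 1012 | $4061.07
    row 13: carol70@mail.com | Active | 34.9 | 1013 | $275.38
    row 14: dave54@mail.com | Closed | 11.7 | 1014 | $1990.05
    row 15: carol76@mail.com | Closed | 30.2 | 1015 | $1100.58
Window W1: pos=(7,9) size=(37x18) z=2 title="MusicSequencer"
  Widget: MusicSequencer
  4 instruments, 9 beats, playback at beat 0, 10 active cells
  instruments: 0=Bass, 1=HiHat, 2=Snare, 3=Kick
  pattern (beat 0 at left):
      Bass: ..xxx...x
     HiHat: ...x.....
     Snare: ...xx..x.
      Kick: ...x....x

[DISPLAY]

                                         
                                         
         ┏━━━━━━━━━━━━━━━━━━━━━┓         
         ┃ DataTable           ┃         
         ┠─────────────────────┨         
         ┃Email           │Stat┃         
         ┃────────────────┼────┃         
         ┃alice45@mail.com│Acti┃         
  ┏━━━━━━━━━━━━━━━━━━━━━━━━━━━━━━━━━━━┓  
  ┃ MusicSequencer                    ┃  
  ┠───────────────────────────────────┨  
  ┃      ▼12345678                    ┃  
  ┃  Bass··███···█                    ┃  
  ┃ HiHat···█·····                    ┃  
  ┃ Snare···██··█·                    ┃  
  ┃  Kick···█····█                    ┃  
  ┃                                   ┃  
  ┃                                   ┃  
  ┃                                   ┃  


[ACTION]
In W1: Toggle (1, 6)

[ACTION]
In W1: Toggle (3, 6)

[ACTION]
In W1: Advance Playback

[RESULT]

                                         
                                         
         ┏━━━━━━━━━━━━━━━━━━━━━┓         
         ┃ DataTable           ┃         
         ┠─────────────────────┨         
         ┃Email           │Stat┃         
         ┃────────────────┼────┃         
         ┃alice45@mail.com│Acti┃         
  ┏━━━━━━━━━━━━━━━━━━━━━━━━━━━━━━━━━━━┓  
  ┃ MusicSequencer                    ┃  
  ┠───────────────────────────────────┨  
  ┃      0▼2345678                    ┃  
  ┃  Bass··███···█                    ┃  
  ┃ HiHat···█··█··                    ┃  
  ┃ Snare···██··█·                    ┃  
  ┃  Kick···█··█·█                    ┃  
  ┃                                   ┃  
  ┃                                   ┃  
  ┃                                   ┃  


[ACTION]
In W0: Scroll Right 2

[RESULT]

                                         
                                         
         ┏━━━━━━━━━━━━━━━━━━━━━┓         
         ┃ DataTable           ┃         
         ┠─────────────────────┨         
         ┃ail           │Status┃         
         ┃──────────────┼──────┃         
         ┃ice45@mail.com│Active┃         
  ┏━━━━━━━━━━━━━━━━━━━━━━━━━━━━━━━━━━━┓  
  ┃ MusicSequencer                    ┃  
  ┠───────────────────────────────────┨  
  ┃      0▼2345678                    ┃  
  ┃  Bass··███···█                    ┃  
  ┃ HiHat···█··█··                    ┃  
  ┃ Snare···██··█·                    ┃  
  ┃  Kick···█··█·█                    ┃  
  ┃                                   ┃  
  ┃                                   ┃  
  ┃                                   ┃  


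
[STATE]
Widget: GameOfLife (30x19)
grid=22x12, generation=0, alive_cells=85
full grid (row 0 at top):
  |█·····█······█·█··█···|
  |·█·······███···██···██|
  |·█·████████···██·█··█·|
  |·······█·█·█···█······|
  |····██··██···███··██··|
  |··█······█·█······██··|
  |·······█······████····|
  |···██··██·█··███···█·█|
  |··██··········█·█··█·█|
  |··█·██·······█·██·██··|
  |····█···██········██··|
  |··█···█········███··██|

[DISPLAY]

Gen: 0                        
█·····█······█·█··█···        
·█·······███···██···██        
·█·████████···██·█··█·        
·······█·█·█···█······        
····██··██···███··██··        
··█······█·█······██··        
·······█······████····        
···██··██·█··███···█·█        
··██··········█·█··█·█        
··█·██·······█·██·██··        
····█···██········██··        
··█···█········███··██        
                              
                              
                              
                              
                              
                              


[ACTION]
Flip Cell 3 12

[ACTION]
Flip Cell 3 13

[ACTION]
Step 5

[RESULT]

Gen: 5                        
·██···················        
█·····█···███·········        
·███···█··██···█······        
··█····█····██··█·····        
······█·····█··█······        
···█·········█······█·        
··█·█·██··██·█······██        
·█··█·█··█·█··█·█████·        
█···█·······█████··█··        
·█···········█········        
····█·········█·█··█··        
···██···········██····        
                              
                              
                              
                              
                              
                              


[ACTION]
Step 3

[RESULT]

Gen: 8                        
···········█··········        
···········█··········        
████████····█·········        
··██···█···██·········        
·······█··············        
··█···█··█·····██··███        
······███····█···█·█·█        
█···█·██·█···█·······█        
█····██···███·████·██·        
···██··············█··        
·····█················        
···██·················        
                              
                              
                              
                              
                              
                              


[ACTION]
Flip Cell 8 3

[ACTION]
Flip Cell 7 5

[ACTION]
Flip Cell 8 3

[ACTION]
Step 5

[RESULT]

Gen: 13                       
·█····················        
█·█···················        
█·█···················        
······················        
······███··········██·        
······██··········██··        
······███·········██··        
······················        
·········██·········█·        
·····██············█··        
···················██·        
······················        
                              
                              
                              
                              
                              
                              


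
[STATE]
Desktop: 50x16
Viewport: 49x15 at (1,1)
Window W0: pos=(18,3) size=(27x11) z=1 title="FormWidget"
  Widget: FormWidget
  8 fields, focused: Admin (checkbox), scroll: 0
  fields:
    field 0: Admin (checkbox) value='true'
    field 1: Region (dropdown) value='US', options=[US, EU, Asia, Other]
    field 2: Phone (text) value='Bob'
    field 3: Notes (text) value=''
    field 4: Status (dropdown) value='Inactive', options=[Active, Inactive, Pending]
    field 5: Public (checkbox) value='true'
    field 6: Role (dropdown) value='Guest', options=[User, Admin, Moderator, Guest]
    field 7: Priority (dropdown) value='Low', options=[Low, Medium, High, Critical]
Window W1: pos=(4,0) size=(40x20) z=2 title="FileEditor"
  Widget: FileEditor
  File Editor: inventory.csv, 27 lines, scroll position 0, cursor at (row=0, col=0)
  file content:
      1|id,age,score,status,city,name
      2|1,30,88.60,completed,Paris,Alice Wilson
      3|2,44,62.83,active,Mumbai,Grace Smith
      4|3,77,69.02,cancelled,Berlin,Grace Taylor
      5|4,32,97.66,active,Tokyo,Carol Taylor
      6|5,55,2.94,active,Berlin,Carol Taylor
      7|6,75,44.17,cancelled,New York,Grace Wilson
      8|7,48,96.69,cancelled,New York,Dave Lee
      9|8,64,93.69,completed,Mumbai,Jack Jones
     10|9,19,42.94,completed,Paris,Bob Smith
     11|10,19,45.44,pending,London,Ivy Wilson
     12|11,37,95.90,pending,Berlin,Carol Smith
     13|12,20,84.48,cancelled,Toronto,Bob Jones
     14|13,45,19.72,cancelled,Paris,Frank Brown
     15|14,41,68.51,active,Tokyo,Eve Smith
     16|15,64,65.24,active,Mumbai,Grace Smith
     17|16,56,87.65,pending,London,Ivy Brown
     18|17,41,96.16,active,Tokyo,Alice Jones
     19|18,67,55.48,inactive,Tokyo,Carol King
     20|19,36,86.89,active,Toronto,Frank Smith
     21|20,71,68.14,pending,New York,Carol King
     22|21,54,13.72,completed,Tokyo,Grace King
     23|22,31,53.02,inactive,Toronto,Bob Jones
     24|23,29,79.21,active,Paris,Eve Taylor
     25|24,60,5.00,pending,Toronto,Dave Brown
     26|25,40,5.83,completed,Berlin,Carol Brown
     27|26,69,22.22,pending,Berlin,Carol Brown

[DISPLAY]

   ┃ FileEditor                           ┃      
   ┠──────────────────────────────────────┨      
   ┃█d,age,score,status,city,name        ▲┃┓     
   ┃1,30,88.60,completed,Paris,Alice Wils█┃┃     
   ┃2,44,62.83,active,Mumbai,Grace Smith ░┃┨     
   ┃3,77,69.02,cancelled,Berlin,Grace Tay░┃┃     
   ┃4,32,97.66,active,Tokyo,Carol Taylor ░┃┃     
   ┃5,55,2.94,active,Berlin,Carol Taylor ░┃┃     
   ┃6,75,44.17,cancelled,New York,Grace W░┃┃     
   ┃7,48,96.69,cancelled,New York,Dave Le░┃┃     
   ┃8,64,93.69,completed,Mumbai,Jack Jone░┃┃     
   ┃9,19,42.94,completed,Paris,Bob Smith ░┃┃     
   ┃10,19,45.44,pending,London,Ivy Wilson░┃┛     
   ┃11,37,95.90,pending,Berlin,Carol Smit░┃      
   ┃12,20,84.48,cancelled,Toronto,Bob Jon░┃      


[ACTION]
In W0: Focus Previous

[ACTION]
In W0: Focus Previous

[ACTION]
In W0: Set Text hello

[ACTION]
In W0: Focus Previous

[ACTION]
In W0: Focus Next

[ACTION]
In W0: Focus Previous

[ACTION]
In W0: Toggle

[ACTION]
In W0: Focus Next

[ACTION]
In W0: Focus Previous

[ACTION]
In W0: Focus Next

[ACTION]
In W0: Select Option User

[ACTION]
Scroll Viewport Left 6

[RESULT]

    ┃ FileEditor                           ┃     
    ┠──────────────────────────────────────┨     
    ┃█d,age,score,status,city,name        ▲┃┓    
    ┃1,30,88.60,completed,Paris,Alice Wils█┃┃    
    ┃2,44,62.83,active,Mumbai,Grace Smith ░┃┨    
    ┃3,77,69.02,cancelled,Berlin,Grace Tay░┃┃    
    ┃4,32,97.66,active,Tokyo,Carol Taylor ░┃┃    
    ┃5,55,2.94,active,Berlin,Carol Taylor ░┃┃    
    ┃6,75,44.17,cancelled,New York,Grace W░┃┃    
    ┃7,48,96.69,cancelled,New York,Dave Le░┃┃    
    ┃8,64,93.69,completed,Mumbai,Jack Jone░┃┃    
    ┃9,19,42.94,completed,Paris,Bob Smith ░┃┃    
    ┃10,19,45.44,pending,London,Ivy Wilson░┃┛    
    ┃11,37,95.90,pending,Berlin,Carol Smit░┃     
    ┃12,20,84.48,cancelled,Toronto,Bob Jon░┃     


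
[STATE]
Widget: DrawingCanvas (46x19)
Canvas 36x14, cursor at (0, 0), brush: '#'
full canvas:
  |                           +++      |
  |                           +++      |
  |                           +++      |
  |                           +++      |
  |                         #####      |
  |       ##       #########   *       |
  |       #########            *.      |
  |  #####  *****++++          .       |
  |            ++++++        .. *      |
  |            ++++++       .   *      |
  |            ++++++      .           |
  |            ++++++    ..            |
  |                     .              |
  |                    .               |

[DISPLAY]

+                          +++                
                           +++                
                           +++                
                           +++                
                         #####                
       ##       #########   *                 
       #########            *.                
  #####  *****++++          .                 
            ++++++        .. *                
            ++++++       .   *                
            ++++++      .                     
            ++++++    ..                      
                     .                        
                    .                         
                                              
                                              
                                              
                                              
                                              


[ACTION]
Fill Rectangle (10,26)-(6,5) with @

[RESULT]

+                          +++                
                           +++                
                           +++                
                           +++                
                         #####                
       ##       #########   *                 
     @@@@@@@@@@@@@@@@@@@@@@ *.                
  ###@@@@@@@@@@@@@@@@@@@@@@ .                 
     @@@@@@@@@@@@@@@@@@@@@@. *                
     @@@@@@@@@@@@@@@@@@@@@@  *                
     @@@@@@@@@@@@@@@@@@@@@@                   
            ++++++    ..                      
                     .                        
                    .                         
                                              
                                              
                                              
                                              
                                              


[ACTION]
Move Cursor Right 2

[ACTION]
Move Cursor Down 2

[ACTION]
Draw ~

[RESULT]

                           +++                
                           +++                
  ~                        +++                
                           +++                
                         #####                
       ##       #########   *                 
     @@@@@@@@@@@@@@@@@@@@@@ *.                
  ###@@@@@@@@@@@@@@@@@@@@@@ .                 
     @@@@@@@@@@@@@@@@@@@@@@. *                
     @@@@@@@@@@@@@@@@@@@@@@  *                
     @@@@@@@@@@@@@@@@@@@@@@                   
            ++++++    ..                      
                     .                        
                    .                         
                                              
                                              
                                              
                                              
                                              


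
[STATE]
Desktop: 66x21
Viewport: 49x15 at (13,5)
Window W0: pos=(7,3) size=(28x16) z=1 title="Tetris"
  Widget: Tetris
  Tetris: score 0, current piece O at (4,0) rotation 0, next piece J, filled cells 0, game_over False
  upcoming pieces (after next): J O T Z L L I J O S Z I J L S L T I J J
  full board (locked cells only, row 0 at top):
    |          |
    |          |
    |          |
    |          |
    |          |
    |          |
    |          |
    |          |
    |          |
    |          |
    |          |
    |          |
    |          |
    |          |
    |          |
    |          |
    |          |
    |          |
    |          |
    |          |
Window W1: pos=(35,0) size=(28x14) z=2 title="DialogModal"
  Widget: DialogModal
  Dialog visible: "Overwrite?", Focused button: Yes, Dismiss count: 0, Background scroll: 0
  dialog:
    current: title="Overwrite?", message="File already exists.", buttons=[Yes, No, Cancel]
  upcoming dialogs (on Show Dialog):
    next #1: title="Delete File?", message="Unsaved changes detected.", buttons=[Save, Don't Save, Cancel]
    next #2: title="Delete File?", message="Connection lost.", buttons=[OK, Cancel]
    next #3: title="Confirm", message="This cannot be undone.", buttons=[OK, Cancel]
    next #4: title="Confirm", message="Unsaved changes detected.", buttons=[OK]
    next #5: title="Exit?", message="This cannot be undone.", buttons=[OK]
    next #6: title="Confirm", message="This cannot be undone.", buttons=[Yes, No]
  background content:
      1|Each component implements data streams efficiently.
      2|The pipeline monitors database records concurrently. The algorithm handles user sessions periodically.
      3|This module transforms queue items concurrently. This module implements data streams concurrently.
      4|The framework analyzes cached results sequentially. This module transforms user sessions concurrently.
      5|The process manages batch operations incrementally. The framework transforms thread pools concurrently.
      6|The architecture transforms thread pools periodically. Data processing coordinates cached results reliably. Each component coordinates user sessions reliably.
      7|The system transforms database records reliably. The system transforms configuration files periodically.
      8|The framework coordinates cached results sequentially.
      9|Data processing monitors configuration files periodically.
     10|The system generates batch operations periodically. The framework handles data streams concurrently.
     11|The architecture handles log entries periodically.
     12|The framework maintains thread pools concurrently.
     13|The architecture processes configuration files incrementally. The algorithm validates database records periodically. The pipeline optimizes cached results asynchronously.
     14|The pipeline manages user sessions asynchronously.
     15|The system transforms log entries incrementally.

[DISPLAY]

─────────────────────┨┃Th┌────────────────────┐ue
     │Next:          ┃┃Th│     Overwrite?     │ac
     │█              ┃┃Th│File already exists.│h 
     │███            ┃┃Th│[Yes]  No   Cancel  │rm
     │               ┃┃Th└────────────────────┘ta
     │               ┃┃The framework coordinates 
     │               ┃┃Data processing monitors c
     │Score:         ┃┃The system generates batch
     │0              ┃┗━━━━━━━━━━━━━━━━━━━━━━━━━━
     │               ┃                           
     │               ┃                           
     │               ┃                           
     │               ┃                           
━━━━━━━━━━━━━━━━━━━━━┛                           
                                                 


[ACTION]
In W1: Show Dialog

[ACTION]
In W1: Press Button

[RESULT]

─────────────────────┨┃This module transforms que
     │Next:          ┃┃The framework analyzes cac
     │█              ┃┃The process manages batch 
     │███            ┃┃The architecture transform
     │               ┃┃The system transforms data
     │               ┃┃The framework coordinates 
     │               ┃┃Data processing monitors c
     │Score:         ┃┃The system generates batch
     │0              ┃┗━━━━━━━━━━━━━━━━━━━━━━━━━━
     │               ┃                           
     │               ┃                           
     │               ┃                           
     │               ┃                           
━━━━━━━━━━━━━━━━━━━━━┛                           
                                                 


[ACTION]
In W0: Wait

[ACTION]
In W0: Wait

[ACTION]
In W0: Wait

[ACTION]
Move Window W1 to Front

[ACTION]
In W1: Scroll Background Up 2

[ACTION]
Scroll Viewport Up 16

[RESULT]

                      ┏━━━━━━━━━━━━━━━━━━━━━━━━━━
                      ┃ DialogModal              
                      ┠──────────────────────────
━━━━━━━━━━━━━━━━━━━━━┓┃Each component implements 
is                   ┃┃The pipeline monitors data
─────────────────────┨┃This module transforms que
     │Next:          ┃┃The framework analyzes cac
     │█              ┃┃The process manages batch 
     │███            ┃┃The architecture transform
     │               ┃┃The system transforms data
     │               ┃┃The framework coordinates 
     │               ┃┃Data processing monitors c
     │Score:         ┃┃The system generates batch
     │0              ┃┗━━━━━━━━━━━━━━━━━━━━━━━━━━
     │               ┃                           
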